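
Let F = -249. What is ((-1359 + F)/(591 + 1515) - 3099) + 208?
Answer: -1015009/351 ≈ -2891.8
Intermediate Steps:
((-1359 + F)/(591 + 1515) - 3099) + 208 = ((-1359 - 249)/(591 + 1515) - 3099) + 208 = (-1608/2106 - 3099) + 208 = (-1608*1/2106 - 3099) + 208 = (-268/351 - 3099) + 208 = -1088017/351 + 208 = -1015009/351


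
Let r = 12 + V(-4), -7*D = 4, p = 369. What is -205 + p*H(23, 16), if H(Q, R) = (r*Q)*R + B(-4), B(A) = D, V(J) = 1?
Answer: 12354161/7 ≈ 1.7649e+6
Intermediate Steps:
D = -4/7 (D = -⅐*4 = -4/7 ≈ -0.57143)
B(A) = -4/7
r = 13 (r = 12 + 1 = 13)
H(Q, R) = -4/7 + 13*Q*R (H(Q, R) = (13*Q)*R - 4/7 = 13*Q*R - 4/7 = -4/7 + 13*Q*R)
-205 + p*H(23, 16) = -205 + 369*(-4/7 + 13*23*16) = -205 + 369*(-4/7 + 4784) = -205 + 369*(33484/7) = -205 + 12355596/7 = 12354161/7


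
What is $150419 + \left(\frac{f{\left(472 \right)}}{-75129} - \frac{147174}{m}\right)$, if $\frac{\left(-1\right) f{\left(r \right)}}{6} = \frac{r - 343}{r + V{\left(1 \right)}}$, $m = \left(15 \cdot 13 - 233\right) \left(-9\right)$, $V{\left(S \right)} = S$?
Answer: $\frac{123953483936}{826419} \approx 1.4999 \cdot 10^{5}$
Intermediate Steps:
$m = 342$ ($m = \left(195 - 233\right) \left(-9\right) = \left(-38\right) \left(-9\right) = 342$)
$f{\left(r \right)} = - \frac{6 \left(-343 + r\right)}{1 + r}$ ($f{\left(r \right)} = - 6 \frac{r - 343}{r + 1} = - 6 \frac{-343 + r}{1 + r} = - \frac{6 \left(-343 + r\right)}{1 + r}$)
$150419 + \left(\frac{f{\left(472 \right)}}{-75129} - \frac{147174}{m}\right) = 150419 - \left(\frac{1291}{3} - \frac{6 \frac{1}{1 + 472} \left(343 - 472\right)}{-75129}\right) = 150419 - \left(\frac{1291}{3} - \frac{6 \left(343 - 472\right)}{473} \left(- \frac{1}{75129}\right)\right) = 150419 - \left(\frac{1291}{3} - 6 \cdot \frac{1}{473} \left(-129\right) \left(- \frac{1}{75129}\right)\right) = 150419 - \frac{355635625}{826419} = \frac{123953483936}{826419}$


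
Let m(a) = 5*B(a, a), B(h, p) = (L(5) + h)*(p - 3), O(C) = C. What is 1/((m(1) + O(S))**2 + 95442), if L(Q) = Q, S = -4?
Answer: 1/99538 ≈ 1.0046e-5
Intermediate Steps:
B(h, p) = (-3 + p)*(5 + h) (B(h, p) = (5 + h)*(p - 3) = (5 + h)*(-3 + p) = (-3 + p)*(5 + h))
m(a) = -75 + 5*a**2 + 10*a (m(a) = 5*(-15 - 3*a + 5*a + a*a) = 5*(-15 - 3*a + 5*a + a**2) = 5*(-15 + a**2 + 2*a) = -75 + 5*a**2 + 10*a)
1/((m(1) + O(S))**2 + 95442) = 1/(((-75 + 5*1**2 + 10*1) - 4)**2 + 95442) = 1/(((-75 + 5*1 + 10) - 4)**2 + 95442) = 1/(((-75 + 5 + 10) - 4)**2 + 95442) = 1/((-60 - 4)**2 + 95442) = 1/((-64)**2 + 95442) = 1/(4096 + 95442) = 1/99538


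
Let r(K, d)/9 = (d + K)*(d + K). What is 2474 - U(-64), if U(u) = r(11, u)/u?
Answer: 183617/64 ≈ 2869.0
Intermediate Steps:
r(K, d) = 9*(K + d)**2 (r(K, d) = 9*((d + K)*(d + K)) = 9*((K + d)*(K + d)) = 9*(K + d)**2)
U(u) = 9*(11 + u)**2/u (U(u) = (9*(11 + u)**2)/u = 9*(11 + u)**2/u)
2474 - U(-64) = 2474 - 9*(11 - 64)**2/(-64) = 2474 - 9*(-1)*(-53)**2/64 = 2474 - 9*(-1)*2809/64 = 2474 - 1*(-25281/64) = 2474 + 25281/64 = 183617/64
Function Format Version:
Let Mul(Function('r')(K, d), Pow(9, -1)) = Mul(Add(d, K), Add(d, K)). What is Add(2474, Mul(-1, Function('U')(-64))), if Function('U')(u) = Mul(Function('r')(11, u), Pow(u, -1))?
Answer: Rational(183617, 64) ≈ 2869.0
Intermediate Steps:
Function('r')(K, d) = Mul(9, Pow(Add(K, d), 2)) (Function('r')(K, d) = Mul(9, Mul(Add(d, K), Add(d, K))) = Mul(9, Mul(Add(K, d), Add(K, d))) = Mul(9, Pow(Add(K, d), 2)))
Function('U')(u) = Mul(9, Pow(u, -1), Pow(Add(11, u), 2)) (Function('U')(u) = Mul(Mul(9, Pow(Add(11, u), 2)), Pow(u, -1)) = Mul(9, Pow(u, -1), Pow(Add(11, u), 2)))
Add(2474, Mul(-1, Function('U')(-64))) = Add(2474, Mul(-1, Mul(9, Pow(-64, -1), Pow(Add(11, -64), 2)))) = Add(2474, Mul(-1, Mul(9, Rational(-1, 64), Pow(-53, 2)))) = Add(2474, Mul(-1, Mul(9, Rational(-1, 64), 2809))) = Add(2474, Mul(-1, Rational(-25281, 64))) = Add(2474, Rational(25281, 64)) = Rational(183617, 64)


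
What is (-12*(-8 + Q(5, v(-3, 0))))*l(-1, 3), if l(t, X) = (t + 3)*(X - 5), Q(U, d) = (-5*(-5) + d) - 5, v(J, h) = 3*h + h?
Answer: 576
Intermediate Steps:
v(J, h) = 4*h
Q(U, d) = 20 + d (Q(U, d) = (25 + d) - 5 = 20 + d)
l(t, X) = (-5 + X)*(3 + t) (l(t, X) = (3 + t)*(-5 + X) = (-5 + X)*(3 + t))
(-12*(-8 + Q(5, v(-3, 0))))*l(-1, 3) = (-12*(-8 + (20 + 4*0)))*(-15 - 5*(-1) + 3*3 + 3*(-1)) = (-12*(-8 + (20 + 0)))*(-15 + 5 + 9 - 3) = -12*(-8 + 20)*(-4) = -12*12*(-4) = -144*(-4) = 576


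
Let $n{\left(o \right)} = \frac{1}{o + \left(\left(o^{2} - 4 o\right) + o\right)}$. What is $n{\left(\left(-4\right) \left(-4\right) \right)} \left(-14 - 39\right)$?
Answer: $- \frac{53}{224} \approx -0.23661$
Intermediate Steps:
$n{\left(o \right)} = \frac{1}{o^{2} - 2 o}$ ($n{\left(o \right)} = \frac{1}{o + \left(o^{2} - 3 o\right)} = \frac{1}{o^{2} - 2 o}$)
$n{\left(\left(-4\right) \left(-4\right) \right)} \left(-14 - 39\right) = \frac{1}{\left(-4\right) \left(-4\right) \left(-2 - -16\right)} \left(-14 - 39\right) = \frac{1}{16 \left(-2 + 16\right)} \left(-53\right) = \frac{1}{16 \cdot 14} \left(-53\right) = \frac{1}{16} \cdot \frac{1}{14} \left(-53\right) = \frac{1}{224} \left(-53\right) = - \frac{53}{224}$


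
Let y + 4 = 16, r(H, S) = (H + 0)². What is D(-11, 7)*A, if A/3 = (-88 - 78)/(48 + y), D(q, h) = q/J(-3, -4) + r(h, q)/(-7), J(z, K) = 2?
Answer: 415/4 ≈ 103.75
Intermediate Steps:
r(H, S) = H²
y = 12 (y = -4 + 16 = 12)
D(q, h) = q/2 - h²/7 (D(q, h) = q/2 + h²/(-7) = q*(½) + h²*(-⅐) = q/2 - h²/7)
A = -83/10 (A = 3*((-88 - 78)/(48 + 12)) = 3*(-166/60) = 3*(-166*1/60) = 3*(-83/30) = -83/10 ≈ -8.3000)
D(-11, 7)*A = ((½)*(-11) - ⅐*7²)*(-83/10) = (-11/2 - ⅐*49)*(-83/10) = (-11/2 - 7)*(-83/10) = -25/2*(-83/10) = 415/4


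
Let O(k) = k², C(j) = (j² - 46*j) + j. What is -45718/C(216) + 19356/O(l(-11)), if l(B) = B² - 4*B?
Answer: -29429963/55865700 ≈ -0.52680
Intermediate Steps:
C(j) = j² - 45*j
-45718/C(216) + 19356/O(l(-11)) = -45718*1/(216*(-45 + 216)) + 19356/((-11*(-4 - 11))²) = -45718/(216*171) + 19356/((-11*(-15))²) = -45718/36936 + 19356/(165²) = -45718*1/36936 + 19356/27225 = -22859/18468 + 19356*(1/27225) = -22859/18468 + 6452/9075 = -29429963/55865700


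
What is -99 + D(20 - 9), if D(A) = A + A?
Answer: -77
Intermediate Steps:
D(A) = 2*A
-99 + D(20 - 9) = -99 + 2*(20 - 9) = -99 + 2*11 = -99 + 22 = -77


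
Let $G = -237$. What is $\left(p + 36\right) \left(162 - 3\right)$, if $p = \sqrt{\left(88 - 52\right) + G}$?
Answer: $5724 + 159 i \sqrt{201} \approx 5724.0 + 2254.2 i$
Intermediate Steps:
$p = i \sqrt{201}$ ($p = \sqrt{\left(88 - 52\right) - 237} = \sqrt{36 - 237} = \sqrt{-201} = i \sqrt{201} \approx 14.177 i$)
$\left(p + 36\right) \left(162 - 3\right) = \left(i \sqrt{201} + 36\right) \left(162 - 3\right) = \left(36 + i \sqrt{201}\right) 159 = 5724 + 159 i \sqrt{201}$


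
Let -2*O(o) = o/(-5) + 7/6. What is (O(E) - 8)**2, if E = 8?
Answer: 218089/3600 ≈ 60.580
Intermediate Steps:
O(o) = -7/12 + o/10 (O(o) = -(o/(-5) + 7/6)/2 = -(o*(-1/5) + 7*(1/6))/2 = -(-o/5 + 7/6)/2 = -(7/6 - o/5)/2 = -7/12 + o/10)
(O(E) - 8)**2 = ((-7/12 + (1/10)*8) - 8)**2 = ((-7/12 + 4/5) - 8)**2 = (13/60 - 8)**2 = (-467/60)**2 = 218089/3600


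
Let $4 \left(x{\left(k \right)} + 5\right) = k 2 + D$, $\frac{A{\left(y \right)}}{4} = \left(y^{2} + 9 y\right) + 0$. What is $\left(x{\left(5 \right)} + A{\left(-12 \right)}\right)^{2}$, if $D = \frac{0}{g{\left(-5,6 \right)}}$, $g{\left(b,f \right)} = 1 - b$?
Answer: $\frac{80089}{4} \approx 20022.0$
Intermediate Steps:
$D = 0$ ($D = \frac{0}{1 - -5} = \frac{0}{1 + 5} = \frac{0}{6} = 0 \cdot \frac{1}{6} = 0$)
$A{\left(y \right)} = 4 y^{2} + 36 y$ ($A{\left(y \right)} = 4 \left(\left(y^{2} + 9 y\right) + 0\right) = 4 \left(y^{2} + 9 y\right) = 4 y^{2} + 36 y$)
$x{\left(k \right)} = -5 + \frac{k}{2}$ ($x{\left(k \right)} = -5 + \frac{k 2 + 0}{4} = -5 + \frac{2 k + 0}{4} = -5 + \frac{2 k}{4} = -5 + \frac{k}{2}$)
$\left(x{\left(5 \right)} + A{\left(-12 \right)}\right)^{2} = \left(\left(-5 + \frac{1}{2} \cdot 5\right) + 4 \left(-12\right) \left(9 - 12\right)\right)^{2} = \left(\left(-5 + \frac{5}{2}\right) + 4 \left(-12\right) \left(-3\right)\right)^{2} = \left(- \frac{5}{2} + 144\right)^{2} = \left(\frac{283}{2}\right)^{2} = \frac{80089}{4}$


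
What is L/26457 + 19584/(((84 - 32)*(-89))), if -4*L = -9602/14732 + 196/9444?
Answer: -9010919033897249/2129421571253496 ≈ -4.2316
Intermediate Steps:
L = 10974227/69564504 (L = -(-9602/14732 + 196/9444)/4 = -(-9602*1/14732 + 196*(1/9444))/4 = -(-4801/7366 + 49/2361)/4 = -1/4*(-10974227/17391126) = 10974227/69564504 ≈ 0.15776)
L/26457 + 19584/(((84 - 32)*(-89))) = (10974227/69564504)/26457 + 19584/(((84 - 32)*(-89))) = (10974227/69564504)*(1/26457) + 19584/((52*(-89))) = 10974227/1840468082328 + 19584/(-4628) = 10974227/1840468082328 + 19584*(-1/4628) = 10974227/1840468082328 - 4896/1157 = -9010919033897249/2129421571253496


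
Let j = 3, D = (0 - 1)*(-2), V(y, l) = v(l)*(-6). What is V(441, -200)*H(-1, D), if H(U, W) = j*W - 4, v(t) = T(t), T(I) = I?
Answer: 2400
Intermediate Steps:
v(t) = t
V(y, l) = -6*l (V(y, l) = l*(-6) = -6*l)
D = 2 (D = -1*(-2) = 2)
H(U, W) = -4 + 3*W (H(U, W) = 3*W - 4 = -4 + 3*W)
V(441, -200)*H(-1, D) = (-6*(-200))*(-4 + 3*2) = 1200*(-4 + 6) = 1200*2 = 2400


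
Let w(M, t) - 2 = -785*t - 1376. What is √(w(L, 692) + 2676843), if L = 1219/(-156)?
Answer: √2132249 ≈ 1460.2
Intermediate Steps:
L = -1219/156 (L = 1219*(-1/156) = -1219/156 ≈ -7.8141)
w(M, t) = -1374 - 785*t (w(M, t) = 2 + (-785*t - 1376) = 2 + (-1376 - 785*t) = -1374 - 785*t)
√(w(L, 692) + 2676843) = √((-1374 - 785*692) + 2676843) = √((-1374 - 543220) + 2676843) = √(-544594 + 2676843) = √2132249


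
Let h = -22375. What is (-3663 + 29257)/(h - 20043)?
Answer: -12797/21209 ≈ -0.60338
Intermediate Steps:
(-3663 + 29257)/(h - 20043) = (-3663 + 29257)/(-22375 - 20043) = 25594/(-42418) = 25594*(-1/42418) = -12797/21209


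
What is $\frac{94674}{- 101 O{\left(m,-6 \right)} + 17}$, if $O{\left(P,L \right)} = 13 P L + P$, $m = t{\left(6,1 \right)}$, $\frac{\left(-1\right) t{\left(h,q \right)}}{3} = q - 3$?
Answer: $\frac{94674}{46679} \approx 2.0282$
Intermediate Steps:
$t{\left(h,q \right)} = 9 - 3 q$ ($t{\left(h,q \right)} = - 3 \left(q - 3\right) = - 3 \left(-3 + q\right) = 9 - 3 q$)
$m = 6$ ($m = 9 - 3 = 6$)
$O{\left(P,L \right)} = P + 13 L P$ ($O{\left(P,L \right)} = 13 L P + P = P + 13 L P$)
$\frac{94674}{- 101 O{\left(m,-6 \right)} + 17} = \frac{94674}{- 101 \cdot 6 \left(1 + 13 \left(-6\right)\right) + 17} = \frac{94674}{- 101 \cdot 6 \left(1 - 78\right) + 17} = \frac{94674}{- 101 \cdot 6 \left(-77\right) + 17} = \frac{94674}{\left(-101\right) \left(-462\right) + 17} = \frac{94674}{46662 + 17} = \frac{94674}{46679}$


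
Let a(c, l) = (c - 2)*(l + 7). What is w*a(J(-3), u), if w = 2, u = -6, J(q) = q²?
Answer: 14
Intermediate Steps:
a(c, l) = (-2 + c)*(7 + l)
w*a(J(-3), u) = 2*(-14 - 2*(-6) + 7*(-3)² + (-3)²*(-6)) = 2*(-14 + 12 + 7*9 + 9*(-6)) = 2*(-14 + 12 + 63 - 54) = 2*7 = 14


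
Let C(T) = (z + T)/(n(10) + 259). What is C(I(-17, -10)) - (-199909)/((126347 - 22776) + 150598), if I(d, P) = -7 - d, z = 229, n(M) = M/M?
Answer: 112722731/66083940 ≈ 1.7058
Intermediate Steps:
n(M) = 1
C(T) = 229/260 + T/260 (C(T) = (229 + T)/(1 + 259) = (229 + T)/260 = (229 + T)*(1/260) = 229/260 + T/260)
C(I(-17, -10)) - (-199909)/((126347 - 22776) + 150598) = (229/260 + (-7 - 1*(-17))/260) - (-199909)/((126347 - 22776) + 150598) = (229/260 + (-7 + 17)/260) - (-199909)/(103571 + 150598) = (229/260 + (1/260)*10) - (-199909)/254169 = (229/260 + 1/26) - (-199909)/254169 = 239/260 - 1*(-199909/254169) = 239/260 + 199909/254169 = 112722731/66083940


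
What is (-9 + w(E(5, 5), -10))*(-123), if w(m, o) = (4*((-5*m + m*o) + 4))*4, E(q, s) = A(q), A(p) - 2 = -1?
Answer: 22755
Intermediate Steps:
A(p) = 1 (A(p) = 2 - 1 = 1)
E(q, s) = 1
w(m, o) = 64 - 80*m + 16*m*o (w(m, o) = (4*(4 - 5*m + m*o))*4 = (16 - 20*m + 4*m*o)*4 = 64 - 80*m + 16*m*o)
(-9 + w(E(5, 5), -10))*(-123) = (-9 + (64 - 80*1 + 16*1*(-10)))*(-123) = (-9 + (64 - 80 - 160))*(-123) = (-9 - 176)*(-123) = -185*(-123) = 22755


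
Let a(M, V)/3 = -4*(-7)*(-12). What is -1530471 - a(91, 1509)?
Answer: -1529463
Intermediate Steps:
a(M, V) = -1008 (a(M, V) = 3*(-4*(-7)*(-12)) = 3*(28*(-12)) = 3*(-336) = -1008)
-1530471 - a(91, 1509) = -1530471 - 1*(-1008) = -1530471 + 1008 = -1529463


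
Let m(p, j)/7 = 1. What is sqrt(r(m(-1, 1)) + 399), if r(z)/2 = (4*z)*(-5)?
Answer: sqrt(119) ≈ 10.909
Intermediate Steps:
m(p, j) = 7 (m(p, j) = 7*1 = 7)
r(z) = -40*z (r(z) = 2*((4*z)*(-5)) = 2*(-20*z) = -40*z)
sqrt(r(m(-1, 1)) + 399) = sqrt(-40*7 + 399) = sqrt(-280 + 399) = sqrt(119)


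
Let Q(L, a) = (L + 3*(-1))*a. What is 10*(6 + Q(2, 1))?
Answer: 50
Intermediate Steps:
Q(L, a) = a*(-3 + L) (Q(L, a) = (L - 3)*a = (-3 + L)*a = a*(-3 + L))
10*(6 + Q(2, 1)) = 10*(6 + 1*(-3 + 2)) = 10*(6 + 1*(-1)) = 10*(6 - 1) = 10*5 = 50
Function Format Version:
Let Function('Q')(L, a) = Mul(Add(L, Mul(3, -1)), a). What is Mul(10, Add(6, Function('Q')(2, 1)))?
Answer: 50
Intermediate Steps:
Function('Q')(L, a) = Mul(a, Add(-3, L)) (Function('Q')(L, a) = Mul(Add(L, -3), a) = Mul(Add(-3, L), a) = Mul(a, Add(-3, L)))
Mul(10, Add(6, Function('Q')(2, 1))) = Mul(10, Add(6, Mul(1, Add(-3, 2)))) = Mul(10, Add(6, Mul(1, -1))) = Mul(10, Add(6, -1)) = Mul(10, 5) = 50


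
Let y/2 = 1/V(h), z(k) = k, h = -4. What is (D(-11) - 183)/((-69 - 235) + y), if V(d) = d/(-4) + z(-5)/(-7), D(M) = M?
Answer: 1164/1817 ≈ 0.64062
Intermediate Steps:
V(d) = 5/7 - d/4 (V(d) = d/(-4) - 5/(-7) = d*(-¼) - 5*(-⅐) = -d/4 + 5/7 = 5/7 - d/4)
y = 7/6 (y = 2/(5/7 - ¼*(-4)) = 2/(5/7 + 1) = 2/(12/7) = 2*(7/12) = 7/6 ≈ 1.1667)
(D(-11) - 183)/((-69 - 235) + y) = (-11 - 183)/((-69 - 235) + 7/6) = -194/(-304 + 7/6) = -194/(-1817/6) = -194*(-6/1817) = 1164/1817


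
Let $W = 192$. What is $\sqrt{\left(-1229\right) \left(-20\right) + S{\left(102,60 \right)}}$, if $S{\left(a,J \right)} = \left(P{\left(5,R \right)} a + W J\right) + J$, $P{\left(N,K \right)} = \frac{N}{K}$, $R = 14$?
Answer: $\frac{5 \sqrt{70945}}{7} \approx 190.25$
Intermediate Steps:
$S{\left(a,J \right)} = 193 J + \frac{5 a}{14}$ ($S{\left(a,J \right)} = \left(\frac{5}{14} a + 192 J\right) + J = \left(5 \cdot \frac{1}{14} a + 192 J\right) + J = \left(\frac{5 a}{14} + 192 J\right) + J = \left(192 J + \frac{5 a}{14}\right) + J = 193 J + \frac{5 a}{14}$)
$\sqrt{\left(-1229\right) \left(-20\right) + S{\left(102,60 \right)}} = \sqrt{\left(-1229\right) \left(-20\right) + \left(193 \cdot 60 + \frac{5}{14} \cdot 102\right)} = \sqrt{24580 + \left(11580 + \frac{255}{7}\right)} = \sqrt{24580 + \frac{81315}{7}} = \sqrt{\frac{253375}{7}} = \frac{5 \sqrt{70945}}{7}$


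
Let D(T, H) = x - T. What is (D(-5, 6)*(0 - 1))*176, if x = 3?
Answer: -1408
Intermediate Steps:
D(T, H) = 3 - T
(D(-5, 6)*(0 - 1))*176 = ((3 - 1*(-5))*(0 - 1))*176 = ((3 + 5)*(-1))*176 = (8*(-1))*176 = -8*176 = -1408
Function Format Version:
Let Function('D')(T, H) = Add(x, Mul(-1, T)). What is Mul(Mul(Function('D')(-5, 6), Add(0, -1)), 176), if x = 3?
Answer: -1408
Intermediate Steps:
Function('D')(T, H) = Add(3, Mul(-1, T))
Mul(Mul(Function('D')(-5, 6), Add(0, -1)), 176) = Mul(Mul(Add(3, Mul(-1, -5)), Add(0, -1)), 176) = Mul(Mul(Add(3, 5), -1), 176) = Mul(Mul(8, -1), 176) = Mul(-8, 176) = -1408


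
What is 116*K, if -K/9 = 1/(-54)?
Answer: 58/3 ≈ 19.333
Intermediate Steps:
K = 1/6 (K = -9/(-54) = -9*(-1/54) = 1/6 ≈ 0.16667)
116*K = 116*(1/6) = 58/3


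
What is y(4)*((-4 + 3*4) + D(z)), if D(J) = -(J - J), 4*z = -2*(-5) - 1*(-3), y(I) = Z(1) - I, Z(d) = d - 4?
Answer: -56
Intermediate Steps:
Z(d) = -4 + d
y(I) = -3 - I (y(I) = (-4 + 1) - I = -3 - I)
z = 13/4 (z = (-2*(-5) - 1*(-3))/4 = (10 + 3)/4 = (1/4)*13 = 13/4 ≈ 3.2500)
D(J) = 0 (D(J) = -1*0 = 0)
y(4)*((-4 + 3*4) + D(z)) = (-3 - 1*4)*((-4 + 3*4) + 0) = (-3 - 4)*((-4 + 12) + 0) = -7*(8 + 0) = -7*8 = -56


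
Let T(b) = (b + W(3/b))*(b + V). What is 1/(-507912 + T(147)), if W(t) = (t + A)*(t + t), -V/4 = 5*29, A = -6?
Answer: -2401/1372069025 ≈ -1.7499e-6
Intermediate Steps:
V = -580 (V = -20*29 = -4*145 = -580)
W(t) = 2*t*(-6 + t) (W(t) = (t - 6)*(t + t) = (-6 + t)*(2*t) = 2*t*(-6 + t))
T(b) = (-580 + b)*(b + 6*(-6 + 3/b)/b) (T(b) = (b + 2*(3/b)*(-6 + 3/b))*(b - 580) = (b + 6*(-6 + 3/b)/b)*(-580 + b) = (-580 + b)*(b + 6*(-6 + 3/b)/b))
1/(-507912 + T(147)) = 1/(-507912 + (-36 + 147² - 10440/147² - 580*147 + 20898/147)) = 1/(-507912 + (-36 + 21609 - 10440*1/21609 - 85260 + 20898*(1/147))) = 1/(-507912 + (-36 + 21609 - 1160/2401 - 85260 + 6966/49)) = 1/(-507912 - 152572313/2401) = 1/(-1372069025/2401) = -2401/1372069025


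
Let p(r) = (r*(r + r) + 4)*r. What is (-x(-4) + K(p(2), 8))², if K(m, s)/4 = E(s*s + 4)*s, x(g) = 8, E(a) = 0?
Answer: 64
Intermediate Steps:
p(r) = r*(4 + 2*r²) (p(r) = (r*(2*r) + 4)*r = (2*r² + 4)*r = (4 + 2*r²)*r = r*(4 + 2*r²))
K(m, s) = 0 (K(m, s) = 4*(0*s) = 4*0 = 0)
(-x(-4) + K(p(2), 8))² = (-1*8 + 0)² = (-8 + 0)² = (-8)² = 64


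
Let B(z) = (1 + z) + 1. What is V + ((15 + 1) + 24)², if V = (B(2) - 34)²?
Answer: 2500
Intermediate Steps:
B(z) = 2 + z
V = 900 (V = ((2 + 2) - 34)² = (4 - 34)² = (-30)² = 900)
V + ((15 + 1) + 24)² = 900 + ((15 + 1) + 24)² = 900 + (16 + 24)² = 900 + 40² = 900 + 1600 = 2500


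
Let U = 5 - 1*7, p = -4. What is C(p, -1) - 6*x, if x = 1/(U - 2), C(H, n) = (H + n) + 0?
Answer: -7/2 ≈ -3.5000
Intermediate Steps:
U = -2 (U = 5 - 7 = -2)
C(H, n) = H + n
x = -¼ (x = 1/(-2 - 2) = 1/(-4) = -¼ ≈ -0.25000)
C(p, -1) - 6*x = (-4 - 1) - 6*(-¼) = -5 + 3/2 = -7/2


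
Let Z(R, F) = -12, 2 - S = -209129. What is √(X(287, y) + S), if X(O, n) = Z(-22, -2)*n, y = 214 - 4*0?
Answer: √206563 ≈ 454.49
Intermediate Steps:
S = 209131 (S = 2 - 1*(-209129) = 2 + 209129 = 209131)
y = 214 (y = 214 - 1*0 = 214 + 0 = 214)
X(O, n) = -12*n
√(X(287, y) + S) = √(-12*214 + 209131) = √(-2568 + 209131) = √206563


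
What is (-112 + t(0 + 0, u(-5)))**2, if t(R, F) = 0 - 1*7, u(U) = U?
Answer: 14161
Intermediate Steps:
t(R, F) = -7 (t(R, F) = 0 - 7 = -7)
(-112 + t(0 + 0, u(-5)))**2 = (-112 - 7)**2 = (-119)**2 = 14161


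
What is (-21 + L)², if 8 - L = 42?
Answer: 3025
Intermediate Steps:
L = -34 (L = 8 - 1*42 = 8 - 42 = -34)
(-21 + L)² = (-21 - 34)² = (-55)² = 3025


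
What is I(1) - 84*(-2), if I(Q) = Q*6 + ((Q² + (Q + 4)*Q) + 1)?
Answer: 181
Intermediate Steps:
I(Q) = 1 + Q² + 6*Q + Q*(4 + Q) (I(Q) = 6*Q + ((Q² + (4 + Q)*Q) + 1) = 6*Q + ((Q² + Q*(4 + Q)) + 1) = 6*Q + (1 + Q² + Q*(4 + Q)) = 1 + Q² + 6*Q + Q*(4 + Q))
I(1) - 84*(-2) = (1 + 2*1² + 10*1) - 84*(-2) = (1 + 2*1 + 10) - 28*(-6) = (1 + 2 + 10) + 168 = 13 + 168 = 181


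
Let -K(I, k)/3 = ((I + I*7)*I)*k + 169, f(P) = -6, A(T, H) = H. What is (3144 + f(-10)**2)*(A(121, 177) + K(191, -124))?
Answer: 345243460680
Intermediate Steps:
K(I, k) = -507 - 24*k*I**2 (K(I, k) = -3*(((I + I*7)*I)*k + 169) = -3*(((I + 7*I)*I)*k + 169) = -3*(((8*I)*I)*k + 169) = -3*((8*I**2)*k + 169) = -3*(8*k*I**2 + 169) = -3*(169 + 8*k*I**2) = -507 - 24*k*I**2)
(3144 + f(-10)**2)*(A(121, 177) + K(191, -124)) = (3144 + (-6)**2)*(177 + (-507 - 24*(-124)*191**2)) = (3144 + 36)*(177 + (-507 - 24*(-124)*36481)) = 3180*(177 + (-507 + 108567456)) = 3180*(177 + 108566949) = 3180*108567126 = 345243460680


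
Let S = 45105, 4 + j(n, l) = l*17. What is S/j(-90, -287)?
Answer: -45105/4883 ≈ -9.2372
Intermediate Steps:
j(n, l) = -4 + 17*l (j(n, l) = -4 + l*17 = -4 + 17*l)
S/j(-90, -287) = 45105/(-4 + 17*(-287)) = 45105/(-4 - 4879) = 45105/(-4883) = 45105*(-1/4883) = -45105/4883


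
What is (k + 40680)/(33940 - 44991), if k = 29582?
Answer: -1634/257 ≈ -6.3580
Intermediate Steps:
(k + 40680)/(33940 - 44991) = (29582 + 40680)/(33940 - 44991) = 70262/(-11051) = 70262*(-1/11051) = -1634/257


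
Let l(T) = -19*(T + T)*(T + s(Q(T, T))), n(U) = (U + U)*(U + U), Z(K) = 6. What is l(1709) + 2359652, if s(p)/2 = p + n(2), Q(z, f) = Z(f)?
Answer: -111483674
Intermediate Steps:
Q(z, f) = 6
n(U) = 4*U² (n(U) = (2*U)*(2*U) = 4*U²)
s(p) = 32 + 2*p (s(p) = 2*(p + 4*2²) = 2*(p + 4*4) = 2*(p + 16) = 2*(16 + p) = 32 + 2*p)
l(T) = -38*T*(44 + T) (l(T) = -19*(T + T)*(T + (32 + 2*6)) = -19*2*T*(T + (32 + 12)) = -19*2*T*(T + 44) = -19*2*T*(44 + T) = -38*T*(44 + T))
l(1709) + 2359652 = -38*1709*(44 + 1709) + 2359652 = -38*1709*1753 + 2359652 = -113843326 + 2359652 = -111483674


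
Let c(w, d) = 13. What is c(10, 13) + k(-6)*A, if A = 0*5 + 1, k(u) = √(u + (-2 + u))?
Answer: 13 + I*√14 ≈ 13.0 + 3.7417*I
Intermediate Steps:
k(u) = √(-2 + 2*u)
A = 1 (A = 0 + 1 = 1)
c(10, 13) + k(-6)*A = 13 + √(-2 + 2*(-6))*1 = 13 + √(-2 - 12)*1 = 13 + √(-14)*1 = 13 + (I*√14)*1 = 13 + I*√14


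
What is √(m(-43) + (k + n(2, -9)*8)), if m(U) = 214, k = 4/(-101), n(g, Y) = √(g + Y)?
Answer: √(2182610 + 81608*I*√7)/101 ≈ 14.645 + 0.72262*I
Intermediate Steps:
n(g, Y) = √(Y + g)
k = -4/101 (k = 4*(-1/101) = -4/101 ≈ -0.039604)
√(m(-43) + (k + n(2, -9)*8)) = √(214 + (-4/101 + √(-9 + 2)*8)) = √(214 + (-4/101 + √(-7)*8)) = √(214 + (-4/101 + (I*√7)*8)) = √(214 + (-4/101 + 8*I*√7)) = √(21610/101 + 8*I*√7)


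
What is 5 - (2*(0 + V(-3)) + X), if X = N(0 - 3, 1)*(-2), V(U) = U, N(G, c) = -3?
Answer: 5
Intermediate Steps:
X = 6 (X = -3*(-2) = 6)
5 - (2*(0 + V(-3)) + X) = 5 - (2*(0 - 3) + 6) = 5 - (2*(-3) + 6) = 5 - (-6 + 6) = 5 - 1*0 = 5 + 0 = 5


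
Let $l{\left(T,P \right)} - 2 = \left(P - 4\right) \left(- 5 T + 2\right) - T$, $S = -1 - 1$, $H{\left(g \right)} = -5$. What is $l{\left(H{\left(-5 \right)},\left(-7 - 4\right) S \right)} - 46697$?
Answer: $-46204$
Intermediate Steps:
$S = -2$ ($S = -1 - 1 = -2$)
$l{\left(T,P \right)} = 2 - T + \left(-4 + P\right) \left(2 - 5 T\right)$ ($l{\left(T,P \right)} = 2 - \left(T - \left(P - 4\right) \left(- 5 T + 2\right)\right) = 2 - \left(T - \left(-4 + P\right) \left(2 - 5 T\right)\right) = 2 - T + \left(-4 + P\right) \left(2 - 5 T\right)$)
$l{\left(H{\left(-5 \right)},\left(-7 - 4\right) S \right)} - 46697 = \left(-6 + 2 \left(-7 - 4\right) \left(-2\right) + 19 \left(-5\right) - 5 \left(-7 - 4\right) \left(-2\right) \left(-5\right)\right) - 46697 = \left(-6 + 2 \left(\left(-11\right) \left(-2\right)\right) - 95 - 5 \left(\left(-11\right) \left(-2\right)\right) \left(-5\right)\right) - 46697 = \left(-6 + 2 \cdot 22 - 95 - 110 \left(-5\right)\right) - 46697 = \left(-6 + 44 - 95 + 550\right) - 46697 = 493 - 46697 = -46204$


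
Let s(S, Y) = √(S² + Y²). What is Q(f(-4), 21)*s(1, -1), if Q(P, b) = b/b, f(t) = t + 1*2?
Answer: √2 ≈ 1.4142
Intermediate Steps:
f(t) = 2 + t (f(t) = t + 2 = 2 + t)
Q(P, b) = 1
Q(f(-4), 21)*s(1, -1) = 1*√(1² + (-1)²) = 1*√(1 + 1) = 1*√2 = √2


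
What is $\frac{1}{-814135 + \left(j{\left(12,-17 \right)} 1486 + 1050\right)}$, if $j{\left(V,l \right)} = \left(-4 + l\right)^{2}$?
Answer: $- \frac{1}{157759} \approx -6.3388 \cdot 10^{-6}$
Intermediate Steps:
$\frac{1}{-814135 + \left(j{\left(12,-17 \right)} 1486 + 1050\right)} = \frac{1}{-814135 + \left(\left(-4 - 17\right)^{2} \cdot 1486 + 1050\right)} = \frac{1}{-814135 + \left(\left(-21\right)^{2} \cdot 1486 + 1050\right)} = \frac{1}{-814135 + \left(441 \cdot 1486 + 1050\right)} = \frac{1}{-814135 + \left(655326 + 1050\right)} = \frac{1}{-814135 + 656376} = \frac{1}{-157759} = - \frac{1}{157759}$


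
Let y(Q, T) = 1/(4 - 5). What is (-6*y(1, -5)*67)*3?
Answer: 1206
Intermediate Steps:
y(Q, T) = -1 (y(Q, T) = 1/(-1) = -1)
(-6*y(1, -5)*67)*3 = (-6*(-1)*67)*3 = (6*67)*3 = 402*3 = 1206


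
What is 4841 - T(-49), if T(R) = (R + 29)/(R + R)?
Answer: 237199/49 ≈ 4840.8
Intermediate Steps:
T(R) = (29 + R)/(2*R) (T(R) = (29 + R)/((2*R)) = (29 + R)*(1/(2*R)) = (29 + R)/(2*R))
4841 - T(-49) = 4841 - (29 - 49)/(2*(-49)) = 4841 - (-1)*(-20)/(2*49) = 4841 - 1*10/49 = 4841 - 10/49 = 237199/49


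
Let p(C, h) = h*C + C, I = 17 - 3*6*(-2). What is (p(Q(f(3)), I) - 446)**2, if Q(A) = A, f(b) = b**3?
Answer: 1024144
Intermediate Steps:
I = 53 (I = 17 - 18*(-2) = 17 + 36 = 53)
p(C, h) = C + C*h (p(C, h) = C*h + C = C + C*h)
(p(Q(f(3)), I) - 446)**2 = (3**3*(1 + 53) - 446)**2 = (27*54 - 446)**2 = (1458 - 446)**2 = 1012**2 = 1024144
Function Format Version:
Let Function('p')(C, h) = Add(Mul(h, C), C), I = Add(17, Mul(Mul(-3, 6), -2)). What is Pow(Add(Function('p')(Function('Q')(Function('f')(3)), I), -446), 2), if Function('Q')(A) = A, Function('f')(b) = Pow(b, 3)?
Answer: 1024144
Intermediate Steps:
I = 53 (I = Add(17, Mul(-18, -2)) = Add(17, 36) = 53)
Function('p')(C, h) = Add(C, Mul(C, h)) (Function('p')(C, h) = Add(Mul(C, h), C) = Add(C, Mul(C, h)))
Pow(Add(Function('p')(Function('Q')(Function('f')(3)), I), -446), 2) = Pow(Add(Mul(Pow(3, 3), Add(1, 53)), -446), 2) = Pow(Add(Mul(27, 54), -446), 2) = Pow(Add(1458, -446), 2) = Pow(1012, 2) = 1024144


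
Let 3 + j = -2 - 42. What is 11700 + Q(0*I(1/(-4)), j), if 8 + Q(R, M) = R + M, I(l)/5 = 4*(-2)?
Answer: 11645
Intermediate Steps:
j = -47 (j = -3 + (-2 - 42) = -3 - 44 = -47)
I(l) = -40 (I(l) = 5*(4*(-2)) = 5*(-8) = -40)
Q(R, M) = -8 + M + R (Q(R, M) = -8 + (R + M) = -8 + (M + R) = -8 + M + R)
11700 + Q(0*I(1/(-4)), j) = 11700 + (-8 - 47 + 0*(-40)) = 11700 + (-8 - 47 + 0) = 11700 - 55 = 11645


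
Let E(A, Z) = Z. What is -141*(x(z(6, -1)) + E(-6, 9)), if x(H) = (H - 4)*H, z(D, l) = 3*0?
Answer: -1269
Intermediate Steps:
z(D, l) = 0
x(H) = H*(-4 + H) (x(H) = (-4 + H)*H = H*(-4 + H))
-141*(x(z(6, -1)) + E(-6, 9)) = -141*(0*(-4 + 0) + 9) = -141*(0*(-4) + 9) = -141*(0 + 9) = -141*9 = -1269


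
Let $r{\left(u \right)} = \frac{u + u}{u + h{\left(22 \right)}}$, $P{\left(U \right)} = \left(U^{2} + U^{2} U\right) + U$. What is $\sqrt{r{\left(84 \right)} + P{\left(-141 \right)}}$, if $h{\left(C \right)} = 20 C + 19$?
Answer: $\frac{i \sqrt{91189610905}}{181} \approx 1668.4 i$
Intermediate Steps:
$P{\left(U \right)} = U + U^{2} + U^{3}$ ($P{\left(U \right)} = \left(U^{2} + U^{3}\right) + U = U + U^{2} + U^{3}$)
$h{\left(C \right)} = 19 + 20 C$
$r{\left(u \right)} = \frac{2 u}{459 + u}$ ($r{\left(u \right)} = \frac{u + u}{u + \left(19 + 20 \cdot 22\right)} = \frac{2 u}{u + \left(19 + 440\right)} = \frac{2 u}{u + 459} = \frac{2 u}{459 + u}$)
$\sqrt{r{\left(84 \right)} + P{\left(-141 \right)}} = \sqrt{2 \cdot 84 \frac{1}{459 + 84} - 141 \left(1 - 141 + \left(-141\right)^{2}\right)} = \sqrt{2 \cdot 84 \cdot \frac{1}{543} - 141 \left(1 - 141 + 19881\right)} = \sqrt{2 \cdot 84 \cdot \frac{1}{543} - 2783481} = \sqrt{\frac{56}{181} - 2783481} = \sqrt{- \frac{503810005}{181}} = \frac{i \sqrt{91189610905}}{181}$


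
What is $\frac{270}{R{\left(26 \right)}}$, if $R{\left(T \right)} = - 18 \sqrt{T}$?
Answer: $- \frac{15 \sqrt{26}}{26} \approx -2.9417$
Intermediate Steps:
$\frac{270}{R{\left(26 \right)}} = \frac{270}{\left(-18\right) \sqrt{26}} = 270 \left(- \frac{\sqrt{26}}{468}\right) = - \frac{15 \sqrt{26}}{26}$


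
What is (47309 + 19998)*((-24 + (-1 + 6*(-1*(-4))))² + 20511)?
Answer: 1380601184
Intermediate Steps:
(47309 + 19998)*((-24 + (-1 + 6*(-1*(-4))))² + 20511) = 67307*((-24 + (-1 + 6*4))² + 20511) = 67307*((-24 + (-1 + 24))² + 20511) = 67307*((-24 + 23)² + 20511) = 67307*((-1)² + 20511) = 67307*(1 + 20511) = 67307*20512 = 1380601184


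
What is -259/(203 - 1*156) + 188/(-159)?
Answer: -50017/7473 ≈ -6.6930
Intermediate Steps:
-259/(203 - 1*156) + 188/(-159) = -259/(203 - 156) + 188*(-1/159) = -259/47 - 188/159 = -50017/7473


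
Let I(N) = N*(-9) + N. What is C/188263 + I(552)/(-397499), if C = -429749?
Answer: -169993428343/74834354237 ≈ -2.2716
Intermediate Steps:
I(N) = -8*N (I(N) = -9*N + N = -8*N)
C/188263 + I(552)/(-397499) = -429749/188263 - 8*552/(-397499) = -429749*1/188263 - 4416*(-1/397499) = -429749/188263 + 4416/397499 = -169993428343/74834354237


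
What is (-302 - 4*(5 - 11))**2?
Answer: 77284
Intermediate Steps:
(-302 - 4*(5 - 11))**2 = (-302 - 4*(-6))**2 = (-302 + 24)**2 = (-278)**2 = 77284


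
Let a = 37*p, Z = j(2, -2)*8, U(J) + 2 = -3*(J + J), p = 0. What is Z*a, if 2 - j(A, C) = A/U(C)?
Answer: 0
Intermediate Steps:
U(J) = -2 - 6*J (U(J) = -2 - 3*(J + J) = -2 - 6*J)
j(A, C) = 2 - A/(-2 - 6*C)
Z = 72/5 (Z = ((4 + 2 + 12*(-2))/(2*(1 + 3*(-2))))*8 = ((4 + 2 - 24)/(2*(1 - 6)))*8 = ((½)*(-18)/(-5))*8 = ((½)*(-⅕)*(-18))*8 = (9/5)*8 = 72/5 ≈ 14.400)
a = 0 (a = 37*0 = 0)
Z*a = (72/5)*0 = 0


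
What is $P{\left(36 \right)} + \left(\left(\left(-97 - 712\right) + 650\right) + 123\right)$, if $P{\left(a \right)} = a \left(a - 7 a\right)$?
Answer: $-7812$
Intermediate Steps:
$P{\left(a \right)} = - 6 a^{2}$ ($P{\left(a \right)} = a \left(- 6 a\right) = - 6 a^{2}$)
$P{\left(36 \right)} + \left(\left(\left(-97 - 712\right) + 650\right) + 123\right) = - 6 \cdot 36^{2} + \left(\left(\left(-97 - 712\right) + 650\right) + 123\right) = \left(-6\right) 1296 + \left(\left(\left(-97 - 712\right) + 650\right) + 123\right) = -7776 + \left(\left(-809 + 650\right) + 123\right) = -7776 + \left(-159 + 123\right) = -7776 - 36 = -7812$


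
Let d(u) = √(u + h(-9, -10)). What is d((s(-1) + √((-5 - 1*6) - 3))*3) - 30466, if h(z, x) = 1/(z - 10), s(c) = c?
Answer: -30466 + √(-1102 + 1083*I*√14)/19 ≈ -30464.0 + 2.7097*I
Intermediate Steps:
h(z, x) = 1/(-10 + z)
d(u) = √(-1/19 + u) (d(u) = √(u + 1/(-10 - 9)) = √(u + 1/(-19)) = √(u - 1/19) = √(-1/19 + u))
d((s(-1) + √((-5 - 1*6) - 3))*3) - 30466 = √(-19 + 361*((-1 + √((-5 - 1*6) - 3))*3))/19 - 30466 = √(-19 + 361*((-1 + √((-5 - 6) - 3))*3))/19 - 30466 = √(-19 + 361*((-1 + √(-11 - 3))*3))/19 - 30466 = √(-19 + 361*((-1 + √(-14))*3))/19 - 30466 = √(-19 + 361*((-1 + I*√14)*3))/19 - 30466 = √(-19 + 361*(-3 + 3*I*√14))/19 - 30466 = √(-19 + (-1083 + 1083*I*√14))/19 - 30466 = √(-1102 + 1083*I*√14)/19 - 30466 = -30466 + √(-1102 + 1083*I*√14)/19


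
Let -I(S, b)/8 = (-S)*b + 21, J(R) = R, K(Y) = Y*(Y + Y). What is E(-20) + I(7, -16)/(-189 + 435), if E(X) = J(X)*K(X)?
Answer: -1968532/123 ≈ -16004.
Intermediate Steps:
K(Y) = 2*Y**2 (K(Y) = Y*(2*Y) = 2*Y**2)
I(S, b) = -168 + 8*S*b (I(S, b) = -8*((-S)*b + 21) = -8*(-S*b + 21) = -8*(21 - S*b) = -168 + 8*S*b)
E(X) = 2*X**3 (E(X) = X*(2*X**2) = 2*X**3)
E(-20) + I(7, -16)/(-189 + 435) = 2*(-20)**3 + (-168 + 8*7*(-16))/(-189 + 435) = 2*(-8000) + (-168 - 896)/246 = -16000 + (1/246)*(-1064) = -16000 - 532/123 = -1968532/123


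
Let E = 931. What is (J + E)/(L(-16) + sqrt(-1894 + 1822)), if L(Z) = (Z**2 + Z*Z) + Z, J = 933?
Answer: 115568/30761 - 1398*I*sqrt(2)/30761 ≈ 3.757 - 0.064272*I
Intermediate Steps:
L(Z) = Z + 2*Z**2 (L(Z) = (Z**2 + Z**2) + Z = 2*Z**2 + Z = Z + 2*Z**2)
(J + E)/(L(-16) + sqrt(-1894 + 1822)) = (933 + 931)/(-16*(1 + 2*(-16)) + sqrt(-1894 + 1822)) = 1864/(-16*(1 - 32) + sqrt(-72)) = 1864/(-16*(-31) + 6*I*sqrt(2)) = 1864/(496 + 6*I*sqrt(2))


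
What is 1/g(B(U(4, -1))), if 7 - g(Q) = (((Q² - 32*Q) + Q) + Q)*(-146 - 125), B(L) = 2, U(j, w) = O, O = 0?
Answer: -1/15169 ≈ -6.5924e-5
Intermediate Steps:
U(j, w) = 0
g(Q) = 7 - 8130*Q + 271*Q² (g(Q) = 7 - (((Q² - 32*Q) + Q) + Q)*(-146 - 125) = 7 - ((Q² - 31*Q) + Q)*(-271) = 7 - (Q² - 30*Q)*(-271) = 7 - (-271*Q² + 8130*Q) = 7 + (-8130*Q + 271*Q²) = 7 - 8130*Q + 271*Q²)
1/g(B(U(4, -1))) = 1/(7 - 8130*2 + 271*2²) = 1/(7 - 16260 + 271*4) = 1/(7 - 16260 + 1084) = 1/(-15169) = -1/15169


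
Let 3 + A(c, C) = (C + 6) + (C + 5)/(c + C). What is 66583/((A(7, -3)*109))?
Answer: 133166/109 ≈ 1221.7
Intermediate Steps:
A(c, C) = 3 + C + (5 + C)/(C + c) (A(c, C) = -3 + ((C + 6) + (C + 5)/(c + C)) = -3 + ((6 + C) + (5 + C)/(C + c)) = -3 + (6 + C + (5 + C)/(C + c)) = 3 + C + (5 + C)/(C + c))
66583/((A(7, -3)*109)) = 66583/((((5 + (-3)**2 + 3*7 + 4*(-3) - 3*7)/(-3 + 7))*109)) = 66583/((((5 + 9 + 21 - 12 - 21)/4)*109)) = 66583/((((1/4)*2)*109)) = 66583/(((1/2)*109)) = 66583/(109/2) = 66583*(2/109) = 133166/109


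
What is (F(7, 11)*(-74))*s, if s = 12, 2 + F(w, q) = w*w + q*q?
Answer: -149184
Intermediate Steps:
F(w, q) = -2 + q² + w² (F(w, q) = -2 + (w*w + q*q) = -2 + (w² + q²) = -2 + (q² + w²) = -2 + q² + w²)
(F(7, 11)*(-74))*s = ((-2 + 11² + 7²)*(-74))*12 = ((-2 + 121 + 49)*(-74))*12 = (168*(-74))*12 = -12432*12 = -149184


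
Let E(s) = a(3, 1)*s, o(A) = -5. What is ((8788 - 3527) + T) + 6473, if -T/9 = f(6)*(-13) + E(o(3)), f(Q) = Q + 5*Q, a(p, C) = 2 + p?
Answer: 16171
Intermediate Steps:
E(s) = 5*s (E(s) = (2 + 3)*s = 5*s)
f(Q) = 6*Q
T = 4437 (T = -9*((6*6)*(-13) + 5*(-5)) = -9*(36*(-13) - 25) = -9*(-468 - 25) = -9*(-493) = 4437)
((8788 - 3527) + T) + 6473 = ((8788 - 3527) + 4437) + 6473 = (5261 + 4437) + 6473 = 9698 + 6473 = 16171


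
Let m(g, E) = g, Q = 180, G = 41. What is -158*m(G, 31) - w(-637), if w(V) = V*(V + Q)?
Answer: -297587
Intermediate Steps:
w(V) = V*(180 + V) (w(V) = V*(V + 180) = V*(180 + V))
-158*m(G, 31) - w(-637) = -158*41 - (-637)*(180 - 637) = -6478 - (-637)*(-457) = -6478 - 1*291109 = -6478 - 291109 = -297587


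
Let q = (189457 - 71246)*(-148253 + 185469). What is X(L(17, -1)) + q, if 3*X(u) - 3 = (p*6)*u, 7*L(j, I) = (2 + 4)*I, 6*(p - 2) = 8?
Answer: 30795383999/7 ≈ 4.3993e+9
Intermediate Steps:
p = 10/3 (p = 2 + (⅙)*8 = 2 + 4/3 = 10/3 ≈ 3.3333)
L(j, I) = 6*I/7 (L(j, I) = ((2 + 4)*I)/7 = (6*I)/7 = 6*I/7)
X(u) = 1 + 20*u/3 (X(u) = 1 + (((10/3)*6)*u)/3 = 1 + (20*u)/3 = 1 + 20*u/3)
q = 4399340576 (q = 118211*37216 = 4399340576)
X(L(17, -1)) + q = (1 + 20*((6/7)*(-1))/3) + 4399340576 = (1 + (20/3)*(-6/7)) + 4399340576 = (1 - 40/7) + 4399340576 = -33/7 + 4399340576 = 30795383999/7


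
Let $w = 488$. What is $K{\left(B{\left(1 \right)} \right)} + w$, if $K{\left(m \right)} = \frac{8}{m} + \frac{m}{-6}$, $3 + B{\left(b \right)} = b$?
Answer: $\frac{1453}{3} \approx 484.33$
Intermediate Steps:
$B{\left(b \right)} = -3 + b$
$K{\left(m \right)} = \frac{8}{m} - \frac{m}{6}$ ($K{\left(m \right)} = \frac{8}{m} + m \left(- \frac{1}{6}\right) = \frac{8}{m} - \frac{m}{6}$)
$K{\left(B{\left(1 \right)} \right)} + w = \left(\frac{8}{-3 + 1} - \frac{-3 + 1}{6}\right) + 488 = \left(\frac{8}{-2} - - \frac{1}{3}\right) + 488 = \left(8 \left(- \frac{1}{2}\right) + \frac{1}{3}\right) + 488 = \left(-4 + \frac{1}{3}\right) + 488 = - \frac{11}{3} + 488 = \frac{1453}{3}$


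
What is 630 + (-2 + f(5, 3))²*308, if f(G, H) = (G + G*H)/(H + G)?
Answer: 707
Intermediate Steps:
f(G, H) = (G + G*H)/(G + H)
630 + (-2 + f(5, 3))²*308 = 630 + (-2 + 5*(1 + 3)/(5 + 3))²*308 = 630 + (-2 + 5*4/8)²*308 = 630 + (-2 + 5*(⅛)*4)²*308 = 630 + (-2 + 5/2)²*308 = 630 + (½)²*308 = 630 + (¼)*308 = 630 + 77 = 707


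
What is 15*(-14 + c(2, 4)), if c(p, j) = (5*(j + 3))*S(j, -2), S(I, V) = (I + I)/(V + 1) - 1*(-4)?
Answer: -2310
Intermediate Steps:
S(I, V) = 4 + 2*I/(1 + V) (S(I, V) = (2*I)/(1 + V) + 4 = 2*I/(1 + V) + 4 = 4 + 2*I/(1 + V))
c(p, j) = (4 - 2*j)*(15 + 5*j) (c(p, j) = (5*(j + 3))*(2*(2 + j + 2*(-2))/(1 - 2)) = (5*(3 + j))*(2*(2 + j - 4)/(-1)) = (15 + 5*j)*(2*(-1)*(-2 + j)) = (15 + 5*j)*(4 - 2*j) = (4 - 2*j)*(15 + 5*j))
15*(-14 + c(2, 4)) = 15*(-14 + (60 - 10*4 - 10*4**2)) = 15*(-14 + (60 - 40 - 10*16)) = 15*(-14 + (60 - 40 - 160)) = 15*(-14 - 140) = 15*(-154) = -2310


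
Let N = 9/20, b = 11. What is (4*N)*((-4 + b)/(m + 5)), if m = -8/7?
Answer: 49/15 ≈ 3.2667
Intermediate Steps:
m = -8/7 (m = -8*1/7 = -8/7 ≈ -1.1429)
N = 9/20 (N = 9*(1/20) = 9/20 ≈ 0.45000)
(4*N)*((-4 + b)/(m + 5)) = (4*(9/20))*((-4 + 11)/(-8/7 + 5)) = 9*(7/(27/7))/5 = 9*(7*(7/27))/5 = (9/5)*(49/27) = 49/15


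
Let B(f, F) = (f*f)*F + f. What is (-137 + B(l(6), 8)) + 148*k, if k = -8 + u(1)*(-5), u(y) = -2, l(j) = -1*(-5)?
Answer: 364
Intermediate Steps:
l(j) = 5
B(f, F) = f + F*f**2 (B(f, F) = f**2*F + f = F*f**2 + f = f + F*f**2)
k = 2 (k = -8 - 2*(-5) = -8 + 10 = 2)
(-137 + B(l(6), 8)) + 148*k = (-137 + 5*(1 + 8*5)) + 148*2 = (-137 + 5*(1 + 40)) + 296 = (-137 + 5*41) + 296 = (-137 + 205) + 296 = 68 + 296 = 364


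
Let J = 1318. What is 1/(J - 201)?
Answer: 1/1117 ≈ 0.00089526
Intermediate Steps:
1/(J - 201) = 1/(1318 - 201) = 1/1117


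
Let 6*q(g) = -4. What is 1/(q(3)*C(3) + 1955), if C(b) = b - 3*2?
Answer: 1/1957 ≈ 0.00051099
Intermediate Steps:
q(g) = -⅔ (q(g) = (⅙)*(-4) = -⅔)
C(b) = -6 + b (C(b) = b - 6 = -6 + b)
1/(q(3)*C(3) + 1955) = 1/(-2*(-6 + 3)/3 + 1955) = 1/(-⅔*(-3) + 1955) = 1/(2 + 1955) = 1/1957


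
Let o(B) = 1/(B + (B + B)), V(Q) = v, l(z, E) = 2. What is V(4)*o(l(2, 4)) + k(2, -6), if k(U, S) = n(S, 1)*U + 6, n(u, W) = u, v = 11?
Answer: -25/6 ≈ -4.1667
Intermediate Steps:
V(Q) = 11
k(U, S) = 6 + S*U (k(U, S) = S*U + 6 = 6 + S*U)
o(B) = 1/(3*B) (o(B) = 1/(B + 2*B) = 1/(3*B))
V(4)*o(l(2, 4)) + k(2, -6) = 11*((⅓)/2) + (6 - 6*2) = 11*((⅓)*(½)) + (6 - 12) = 11*(⅙) - 6 = 11/6 - 6 = -25/6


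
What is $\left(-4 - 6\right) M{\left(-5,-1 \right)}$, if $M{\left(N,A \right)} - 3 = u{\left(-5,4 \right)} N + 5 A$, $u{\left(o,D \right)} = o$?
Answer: $-230$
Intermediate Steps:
$M{\left(N,A \right)} = 3 - 5 N + 5 A$ ($M{\left(N,A \right)} = 3 + \left(- 5 N + 5 A\right) = 3 - 5 N + 5 A$)
$\left(-4 - 6\right) M{\left(-5,-1 \right)} = \left(-4 - 6\right) \left(3 - -25 + 5 \left(-1\right)\right) = - 10 \left(3 + 25 - 5\right) = \left(-10\right) 23 = -230$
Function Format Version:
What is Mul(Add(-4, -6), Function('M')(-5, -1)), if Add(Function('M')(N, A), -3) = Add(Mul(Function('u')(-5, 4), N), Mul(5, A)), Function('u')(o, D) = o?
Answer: -230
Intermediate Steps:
Function('M')(N, A) = Add(3, Mul(-5, N), Mul(5, A)) (Function('M')(N, A) = Add(3, Add(Mul(-5, N), Mul(5, A))) = Add(3, Mul(-5, N), Mul(5, A)))
Mul(Add(-4, -6), Function('M')(-5, -1)) = Mul(Add(-4, -6), Add(3, Mul(-5, -5), Mul(5, -1))) = Mul(-10, Add(3, 25, -5)) = Mul(-10, 23) = -230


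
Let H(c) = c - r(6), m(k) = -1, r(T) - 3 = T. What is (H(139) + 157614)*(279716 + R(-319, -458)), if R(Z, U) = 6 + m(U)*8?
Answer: 44123205216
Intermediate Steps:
r(T) = 3 + T
R(Z, U) = -2 (R(Z, U) = 6 - 1*8 = 6 - 8 = -2)
H(c) = -9 + c (H(c) = c - (3 + 6) = c - 1*9 = c - 9 = -9 + c)
(H(139) + 157614)*(279716 + R(-319, -458)) = ((-9 + 139) + 157614)*(279716 - 2) = (130 + 157614)*279714 = 157744*279714 = 44123205216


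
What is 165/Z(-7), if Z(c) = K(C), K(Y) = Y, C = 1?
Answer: 165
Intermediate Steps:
Z(c) = 1
165/Z(-7) = 165/1 = 165*1 = 165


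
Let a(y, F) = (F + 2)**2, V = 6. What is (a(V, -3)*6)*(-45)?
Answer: -270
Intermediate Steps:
a(y, F) = (2 + F)**2
(a(V, -3)*6)*(-45) = ((2 - 3)**2*6)*(-45) = ((-1)**2*6)*(-45) = (1*6)*(-45) = 6*(-45) = -270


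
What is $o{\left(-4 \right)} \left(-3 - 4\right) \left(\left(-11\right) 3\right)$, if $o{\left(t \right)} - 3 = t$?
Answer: $-231$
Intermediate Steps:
$o{\left(t \right)} = 3 + t$
$o{\left(-4 \right)} \left(-3 - 4\right) \left(\left(-11\right) 3\right) = \left(3 - 4\right) \left(-3 - 4\right) \left(\left(-11\right) 3\right) = \left(-1\right) \left(-7\right) \left(-33\right) = 7 \left(-33\right) = -231$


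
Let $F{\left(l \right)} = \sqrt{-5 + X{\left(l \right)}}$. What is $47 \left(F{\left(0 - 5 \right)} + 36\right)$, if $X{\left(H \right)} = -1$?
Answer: $1692 + 47 i \sqrt{6} \approx 1692.0 + 115.13 i$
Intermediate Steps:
$F{\left(l \right)} = i \sqrt{6}$ ($F{\left(l \right)} = \sqrt{-5 - 1} = \sqrt{-6} = i \sqrt{6}$)
$47 \left(F{\left(0 - 5 \right)} + 36\right) = 47 \left(i \sqrt{6} + 36\right) = 47 \left(36 + i \sqrt{6}\right) = 1692 + 47 i \sqrt{6}$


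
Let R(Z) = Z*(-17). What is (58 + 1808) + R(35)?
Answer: 1271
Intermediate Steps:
R(Z) = -17*Z
(58 + 1808) + R(35) = (58 + 1808) - 17*35 = 1866 - 595 = 1271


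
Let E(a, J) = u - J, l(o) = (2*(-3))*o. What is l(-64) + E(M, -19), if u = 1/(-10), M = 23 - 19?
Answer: 4029/10 ≈ 402.90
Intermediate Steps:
M = 4
l(o) = -6*o
u = -1/10 ≈ -0.10000
E(a, J) = -1/10 - J
l(-64) + E(M, -19) = -6*(-64) + (-1/10 - 1*(-19)) = 384 + (-1/10 + 19) = 384 + 189/10 = 4029/10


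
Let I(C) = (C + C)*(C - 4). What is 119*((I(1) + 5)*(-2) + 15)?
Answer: 2023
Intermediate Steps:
I(C) = 2*C*(-4 + C) (I(C) = (2*C)*(-4 + C) = 2*C*(-4 + C))
119*((I(1) + 5)*(-2) + 15) = 119*((2*1*(-4 + 1) + 5)*(-2) + 15) = 119*((2*1*(-3) + 5)*(-2) + 15) = 119*((-6 + 5)*(-2) + 15) = 119*(-1*(-2) + 15) = 119*(2 + 15) = 119*17 = 2023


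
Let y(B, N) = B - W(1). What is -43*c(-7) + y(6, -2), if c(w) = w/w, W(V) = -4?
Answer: -33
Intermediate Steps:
y(B, N) = 4 + B (y(B, N) = B - 1*(-4) = B + 4 = 4 + B)
c(w) = 1
-43*c(-7) + y(6, -2) = -43*1 + (4 + 6) = -43 + 10 = -33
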